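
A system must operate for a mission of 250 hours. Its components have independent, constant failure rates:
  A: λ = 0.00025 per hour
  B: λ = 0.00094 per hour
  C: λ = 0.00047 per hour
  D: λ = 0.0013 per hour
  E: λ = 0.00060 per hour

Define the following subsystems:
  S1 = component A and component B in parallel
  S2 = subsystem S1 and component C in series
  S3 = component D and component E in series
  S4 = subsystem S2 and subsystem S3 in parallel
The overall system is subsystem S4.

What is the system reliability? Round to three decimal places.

R(A) = exp(−0.00025 × 250) = 0.93941
R(B) = exp(−0.00094 × 250) = 0.79057
R(C) = exp(−0.00047 × 250) = 0.88914
R(D) = exp(−0.0013 × 250) = 0.72253
R(E) = exp(−0.00060 × 250) = 0.86071
Parallel (A and B): 1 − (1 − 0.93941)(1 − 0.79057) = 0.98731
Series ([0.98731] and C): 0.98731 × 0.88914 = 0.87786
Series (D and E): 0.72253 × 0.86071 = 0.62189
Parallel ([0.87786] and [0.62189]): 1 − (1 − 0.87786)(1 − 0.62189) = 0.954

0.954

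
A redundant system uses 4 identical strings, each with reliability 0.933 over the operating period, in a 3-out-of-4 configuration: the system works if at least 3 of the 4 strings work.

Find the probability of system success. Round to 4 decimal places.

R = Σ_{i=3}^{4} C(4,i) p^i (1−p)^{4−i} with p = 0.933
C(4,3)·0.933^3·0.067^1 = 0.217661
C(4,4)·0.933^4·0.067^0 = 0.757751
Sum = 0.9754

0.9754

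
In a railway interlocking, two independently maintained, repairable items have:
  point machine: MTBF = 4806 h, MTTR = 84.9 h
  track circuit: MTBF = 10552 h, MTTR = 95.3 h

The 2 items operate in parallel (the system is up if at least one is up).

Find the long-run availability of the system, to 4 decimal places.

0.9998

A(point machine) = MTBF/(MTBF+MTTR) = 4806/(4806+84.9) = 0.982641
A(track circuit) = MTBF/(MTBF+MTTR) = 10552/(10552+95.3) = 0.991049
Parallel availability: 1 − (1 − 0.982641)(1 − 0.991049) = 0.9998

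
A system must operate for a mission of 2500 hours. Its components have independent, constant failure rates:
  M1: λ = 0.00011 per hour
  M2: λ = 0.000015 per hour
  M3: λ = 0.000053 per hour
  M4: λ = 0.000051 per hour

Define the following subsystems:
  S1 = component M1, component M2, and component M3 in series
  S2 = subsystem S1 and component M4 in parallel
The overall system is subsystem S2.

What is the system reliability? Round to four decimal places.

R(M1) = exp(−0.00011 × 2500) = 0.759572
R(M2) = exp(−0.000015 × 2500) = 0.963194
R(M3) = exp(−0.000053 × 2500) = 0.875903
R(M4) = exp(−0.000051 × 2500) = 0.880293
Series (M1, M2, and M3): 0.759572 × 0.963194 × 0.875903 = 0.640824
Parallel ([0.640824] and M4): 1 − (1 − 0.640824)(1 − 0.880293) = 0.9570

0.9570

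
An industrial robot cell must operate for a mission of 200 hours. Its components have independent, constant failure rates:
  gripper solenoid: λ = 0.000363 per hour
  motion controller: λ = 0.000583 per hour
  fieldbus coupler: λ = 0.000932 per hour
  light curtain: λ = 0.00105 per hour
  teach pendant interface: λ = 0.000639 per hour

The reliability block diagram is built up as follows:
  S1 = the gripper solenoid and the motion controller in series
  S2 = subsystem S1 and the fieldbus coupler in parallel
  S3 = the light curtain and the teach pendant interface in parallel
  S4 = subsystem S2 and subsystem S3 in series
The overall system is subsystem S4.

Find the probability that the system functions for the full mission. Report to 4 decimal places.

0.9486

R(gripper solenoid) = exp(−0.000363 × 200) = 0.929973
R(motion controller) = exp(−0.000583 × 200) = 0.889941
R(fieldbus coupler) = exp(−0.000932 × 200) = 0.829942
R(light curtain) = exp(−0.00105 × 200) = 0.810584
R(teach pendant interface) = exp(−0.000639 × 200) = 0.880029
Series (gripper solenoid and motion controller): 0.929973 × 0.889941 = 0.827621
Parallel ([0.827621] and fieldbus coupler): 1 − (1 − 0.827621)(1 − 0.829942) = 0.970686
Parallel (light curtain and teach pendant interface): 1 − (1 − 0.810584)(1 − 0.880029) = 0.977276
Series ([0.970686] and [0.977276]): 0.970686 × 0.977276 = 0.9486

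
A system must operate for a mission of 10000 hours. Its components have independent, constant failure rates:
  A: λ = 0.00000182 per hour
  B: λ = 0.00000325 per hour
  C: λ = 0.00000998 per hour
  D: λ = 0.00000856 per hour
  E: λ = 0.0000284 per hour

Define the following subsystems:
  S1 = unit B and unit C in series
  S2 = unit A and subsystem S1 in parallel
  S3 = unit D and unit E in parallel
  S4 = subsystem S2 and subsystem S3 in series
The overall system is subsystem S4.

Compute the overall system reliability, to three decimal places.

0.978

R(A) = exp(−0.00000182 × 10000) = 0.98196
R(B) = exp(−0.00000325 × 10000) = 0.96802
R(C) = exp(−0.00000998 × 10000) = 0.90502
R(D) = exp(−0.00000856 × 10000) = 0.91796
R(E) = exp(−0.0000284 × 10000) = 0.75277
Series (B and C): 0.96802 × 0.90502 = 0.87608
Parallel (A and [0.87608]): 1 − (1 − 0.98196)(1 − 0.87608) = 0.99776
Parallel (D and E): 1 − (1 − 0.91796)(1 − 0.75277) = 0.97972
Series ([0.99776] and [0.97972]): 0.99776 × 0.97972 = 0.978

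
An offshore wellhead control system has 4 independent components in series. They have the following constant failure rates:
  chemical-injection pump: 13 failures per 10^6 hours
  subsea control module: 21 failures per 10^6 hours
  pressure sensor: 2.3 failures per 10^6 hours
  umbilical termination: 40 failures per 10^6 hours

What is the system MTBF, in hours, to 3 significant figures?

13100

Series of exponential components: λ_sys = Σ λ_i
λ_sys = 0.000013 + 0.000021 + 0.0000023 + 0.000040 = 7.6300e-05 /h
MTBF = 1 / λ_sys = 13100 h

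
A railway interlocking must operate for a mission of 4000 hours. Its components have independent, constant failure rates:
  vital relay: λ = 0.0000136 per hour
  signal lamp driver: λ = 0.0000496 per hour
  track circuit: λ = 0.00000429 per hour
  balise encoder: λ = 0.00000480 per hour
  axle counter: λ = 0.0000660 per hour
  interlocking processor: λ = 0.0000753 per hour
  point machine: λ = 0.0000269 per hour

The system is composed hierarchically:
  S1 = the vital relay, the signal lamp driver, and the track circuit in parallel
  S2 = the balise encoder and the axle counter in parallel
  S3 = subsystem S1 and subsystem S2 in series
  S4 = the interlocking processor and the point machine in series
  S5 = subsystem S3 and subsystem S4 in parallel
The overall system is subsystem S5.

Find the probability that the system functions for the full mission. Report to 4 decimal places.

R(vital relay) = exp(−0.0000136 × 4000) = 0.947053
R(signal lamp driver) = exp(−0.0000496 × 4000) = 0.820042
R(track circuit) = exp(−0.00000429 × 4000) = 0.982986
R(balise encoder) = exp(−0.00000480 × 4000) = 0.980983
R(axle counter) = exp(−0.0000660 × 4000) = 0.767974
R(interlocking processor) = exp(−0.0000753 × 4000) = 0.739930
R(point machine) = exp(−0.0000269 × 4000) = 0.897987
Parallel (vital relay, signal lamp driver, and track circuit): 1 − (1 − 0.947053)(1 − 0.820042)(1 − 0.982986) = 0.999838
Parallel (balise encoder and axle counter): 1 − (1 − 0.980983)(1 − 0.767974) = 0.995588
Series ([0.999838] and [0.995588]): 0.999838 × 0.995588 = 0.995427
Series (interlocking processor and point machine): 0.739930 × 0.897987 = 0.664448
Parallel ([0.995427] and [0.664448]): 1 − (1 − 0.995427)(1 − 0.664448) = 0.9985

0.9985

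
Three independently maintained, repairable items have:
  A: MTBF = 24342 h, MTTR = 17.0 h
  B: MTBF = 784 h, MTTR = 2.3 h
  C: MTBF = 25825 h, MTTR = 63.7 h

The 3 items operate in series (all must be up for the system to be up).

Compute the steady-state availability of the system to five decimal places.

A(A) = MTBF/(MTBF+MTTR) = 24342/(24342+17.0) = 0.999302
A(B) = MTBF/(MTBF+MTTR) = 784/(784+2.3) = 0.997075
A(C) = MTBF/(MTBF+MTTR) = 25825/(25825+63.7) = 0.997539
Series availability: 0.999302 × 0.997075 × 0.997539 = 0.99393

0.99393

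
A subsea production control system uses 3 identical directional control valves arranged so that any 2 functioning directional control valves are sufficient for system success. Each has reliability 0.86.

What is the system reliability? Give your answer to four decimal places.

0.9467

R = Σ_{i=2}^{3} C(3,i) p^i (1−p)^{3−i} with p = 0.86
C(3,2)·0.86^2·0.14^1 = 0.310632
C(3,3)·0.86^3·0.14^0 = 0.636056
Sum = 0.9467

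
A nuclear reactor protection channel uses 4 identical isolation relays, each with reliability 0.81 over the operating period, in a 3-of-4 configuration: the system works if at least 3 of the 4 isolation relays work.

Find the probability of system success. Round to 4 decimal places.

R = Σ_{i=3}^{4} C(4,i) p^i (1−p)^{4−i} with p = 0.81
C(4,3)·0.81^3·0.19^1 = 0.403895
C(4,4)·0.81^4·0.19^0 = 0.430467
Sum = 0.8344

0.8344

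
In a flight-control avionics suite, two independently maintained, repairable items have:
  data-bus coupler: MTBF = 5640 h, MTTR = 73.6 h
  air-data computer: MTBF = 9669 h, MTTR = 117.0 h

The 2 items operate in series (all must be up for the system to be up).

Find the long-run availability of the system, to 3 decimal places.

0.975

A(data-bus coupler) = MTBF/(MTBF+MTTR) = 5640/(5640+73.6) = 0.987118
A(air-data computer) = MTBF/(MTBF+MTTR) = 9669/(9669+117.0) = 0.988044
Series availability: 0.987118 × 0.988044 = 0.975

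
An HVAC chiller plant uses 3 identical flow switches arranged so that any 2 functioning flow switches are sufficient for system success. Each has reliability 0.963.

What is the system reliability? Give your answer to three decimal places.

0.996

R = Σ_{i=2}^{3} C(3,i) p^i (1−p)^{3−i} with p = 0.963
C(3,2)·0.963^2·0.037^1 = 0.10294
C(3,3)·0.963^3·0.037^0 = 0.89306
Sum = 0.996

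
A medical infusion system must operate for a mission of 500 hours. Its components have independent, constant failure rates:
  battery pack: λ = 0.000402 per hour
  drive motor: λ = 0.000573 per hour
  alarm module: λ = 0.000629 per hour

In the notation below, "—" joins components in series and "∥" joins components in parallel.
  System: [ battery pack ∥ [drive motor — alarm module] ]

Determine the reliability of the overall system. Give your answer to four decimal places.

0.9177

R(battery pack) = exp(−0.000402 × 500) = 0.817912
R(drive motor) = exp(−0.000573 × 500) = 0.750887
R(alarm module) = exp(−0.000629 × 500) = 0.730154
Series (drive motor and alarm module): 0.750887 × 0.730154 = 0.548263
Parallel (battery pack and [0.548263]): 1 − (1 − 0.817912)(1 − 0.548263) = 0.9177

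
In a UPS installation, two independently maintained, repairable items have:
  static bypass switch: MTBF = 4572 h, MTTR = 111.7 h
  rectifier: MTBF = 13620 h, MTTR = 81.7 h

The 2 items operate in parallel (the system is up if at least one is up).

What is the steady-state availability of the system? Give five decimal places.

A(static bypass switch) = MTBF/(MTBF+MTTR) = 4572/(4572+111.7) = 0.976151
A(rectifier) = MTBF/(MTBF+MTTR) = 13620/(13620+81.7) = 0.994037
Parallel availability: 1 − (1 − 0.976151)(1 − 0.994037) = 0.99986

0.99986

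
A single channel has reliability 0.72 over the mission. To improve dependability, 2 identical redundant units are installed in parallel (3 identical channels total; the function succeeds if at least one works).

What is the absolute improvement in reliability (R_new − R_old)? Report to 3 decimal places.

R_before = 0.72
R_after = 1 − (1 − 0.72)^3 = 0.978
ΔR = 0.978 − 0.72 = 0.258

0.258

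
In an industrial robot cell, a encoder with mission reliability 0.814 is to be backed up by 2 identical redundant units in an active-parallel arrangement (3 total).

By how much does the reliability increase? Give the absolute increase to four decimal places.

R_before = 0.814
R_after = 1 − (1 − 0.814)^3 = 0.9936
ΔR = 0.9936 − 0.814 = 0.1796

0.1796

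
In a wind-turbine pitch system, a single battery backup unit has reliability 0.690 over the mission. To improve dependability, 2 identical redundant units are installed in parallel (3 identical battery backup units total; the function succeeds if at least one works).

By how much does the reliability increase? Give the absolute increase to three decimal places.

R_before = 0.690
R_after = 1 − (1 − 0.690)^3 = 0.970
ΔR = 0.970 − 0.690 = 0.280

0.280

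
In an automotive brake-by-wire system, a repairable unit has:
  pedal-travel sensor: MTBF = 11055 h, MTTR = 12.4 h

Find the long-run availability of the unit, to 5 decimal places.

0.99888

A(pedal-travel sensor) = MTBF/(MTBF+MTTR) = 11055/(11055+12.4) = 0.99888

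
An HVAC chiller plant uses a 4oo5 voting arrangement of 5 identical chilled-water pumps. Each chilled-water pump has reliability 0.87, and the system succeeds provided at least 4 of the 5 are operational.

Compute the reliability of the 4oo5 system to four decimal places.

R = Σ_{i=4}^{5} C(5,i) p^i (1−p)^{5−i} with p = 0.87
C(5,4)·0.87^4·0.13^1 = 0.372383
C(5,5)·0.87^5·0.13^0 = 0.498421
Sum = 0.8708

0.8708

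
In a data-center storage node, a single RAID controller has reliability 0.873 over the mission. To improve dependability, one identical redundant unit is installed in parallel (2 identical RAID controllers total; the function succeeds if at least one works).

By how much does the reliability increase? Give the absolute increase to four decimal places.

0.1109

R_before = 0.873
R_after = 1 − (1 − 0.873)^2 = 0.9839
ΔR = 0.9839 − 0.873 = 0.1109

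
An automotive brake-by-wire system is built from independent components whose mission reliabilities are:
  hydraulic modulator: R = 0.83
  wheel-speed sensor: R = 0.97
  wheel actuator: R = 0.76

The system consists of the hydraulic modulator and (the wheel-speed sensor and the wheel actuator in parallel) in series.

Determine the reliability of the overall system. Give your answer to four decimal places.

Parallel (wheel-speed sensor and wheel actuator): 1 − (1 − 0.970000)(1 − 0.760000) = 0.992800
Series (hydraulic modulator and [0.992800]): 0.830000 × 0.992800 = 0.8240

0.8240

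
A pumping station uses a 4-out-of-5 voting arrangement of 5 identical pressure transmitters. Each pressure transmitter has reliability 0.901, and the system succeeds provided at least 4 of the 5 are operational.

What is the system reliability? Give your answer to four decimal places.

R = Σ_{i=4}^{5} C(5,i) p^i (1−p)^{5−i} with p = 0.901
C(5,4)·0.901^4·0.099^1 = 0.326215
C(5,5)·0.901^5·0.099^0 = 0.593778
Sum = 0.9200

0.9200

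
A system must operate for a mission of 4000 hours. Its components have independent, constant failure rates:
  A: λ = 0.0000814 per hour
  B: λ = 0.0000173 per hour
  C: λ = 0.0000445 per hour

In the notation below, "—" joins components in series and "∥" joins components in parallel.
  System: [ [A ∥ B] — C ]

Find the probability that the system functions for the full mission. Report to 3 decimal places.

0.821

R(A) = exp(−0.0000814 × 4000) = 0.72209
R(B) = exp(−0.0000173 × 4000) = 0.93314
R(C) = exp(−0.0000445 × 4000) = 0.83694
Parallel (A and B): 1 − (1 − 0.72209)(1 − 0.93314) = 0.98142
Series ([0.98142] and C): 0.98142 × 0.83694 = 0.821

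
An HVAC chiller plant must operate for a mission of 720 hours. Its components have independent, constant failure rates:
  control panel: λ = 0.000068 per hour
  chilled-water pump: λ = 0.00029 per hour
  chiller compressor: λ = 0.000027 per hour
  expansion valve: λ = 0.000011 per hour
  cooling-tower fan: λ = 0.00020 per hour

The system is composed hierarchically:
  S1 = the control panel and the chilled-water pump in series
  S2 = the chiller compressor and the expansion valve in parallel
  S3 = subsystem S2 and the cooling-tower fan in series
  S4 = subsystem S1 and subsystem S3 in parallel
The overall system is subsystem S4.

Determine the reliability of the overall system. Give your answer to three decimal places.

R(control panel) = exp(−0.000068 × 720) = 0.95222
R(chilled-water pump) = exp(−0.00029 × 720) = 0.81156
R(chiller compressor) = exp(−0.000027 × 720) = 0.98075
R(expansion valve) = exp(−0.000011 × 720) = 0.99211
R(cooling-tower fan) = exp(−0.00020 × 720) = 0.86589
Series (control panel and chilled-water pump): 0.95222 × 0.81156 = 0.77278
Parallel (chiller compressor and expansion valve): 1 − (1 − 0.98075)(1 − 0.99211) = 0.99985
Series ([0.99985] and cooling-tower fan): 0.99985 × 0.86589 = 0.86576
Parallel ([0.77278] and [0.86576]): 1 − (1 − 0.77278)(1 − 0.86576) = 0.969

0.969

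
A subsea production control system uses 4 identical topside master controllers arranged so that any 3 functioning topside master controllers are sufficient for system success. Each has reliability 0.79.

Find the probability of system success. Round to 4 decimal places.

R = Σ_{i=3}^{4} C(4,i) p^i (1−p)^{4−i} with p = 0.79
C(4,3)·0.79^3·0.21^1 = 0.414153
C(4,4)·0.79^4·0.21^0 = 0.389501
Sum = 0.8037

0.8037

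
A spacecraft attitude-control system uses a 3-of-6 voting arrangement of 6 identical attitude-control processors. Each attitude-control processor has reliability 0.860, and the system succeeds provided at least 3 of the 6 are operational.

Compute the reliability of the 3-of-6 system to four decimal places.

R = Σ_{i=3}^{6} C(6,i) p^i (1−p)^{6−i} with p = 0.860
C(6,3)·0.860^3·0.140^3 = 0.034907
C(6,4)·0.860^4·0.140^2 = 0.160820
C(6,5)·0.860^5·0.140^1 = 0.395159
C(6,6)·0.860^6·0.140^0 = 0.404567
Sum = 0.9955

0.9955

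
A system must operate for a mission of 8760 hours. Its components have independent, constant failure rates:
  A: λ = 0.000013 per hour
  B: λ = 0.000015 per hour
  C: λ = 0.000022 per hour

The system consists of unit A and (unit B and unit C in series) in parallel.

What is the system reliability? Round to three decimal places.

R(A) = exp(−0.000013 × 8760) = 0.89237
R(B) = exp(−0.000015 × 8760) = 0.87687
R(C) = exp(−0.000022 × 8760) = 0.82471
Series (B and C): 0.87687 × 0.82471 = 0.72316
Parallel (A and [0.72316]): 1 − (1 − 0.89237)(1 − 0.72316) = 0.970

0.970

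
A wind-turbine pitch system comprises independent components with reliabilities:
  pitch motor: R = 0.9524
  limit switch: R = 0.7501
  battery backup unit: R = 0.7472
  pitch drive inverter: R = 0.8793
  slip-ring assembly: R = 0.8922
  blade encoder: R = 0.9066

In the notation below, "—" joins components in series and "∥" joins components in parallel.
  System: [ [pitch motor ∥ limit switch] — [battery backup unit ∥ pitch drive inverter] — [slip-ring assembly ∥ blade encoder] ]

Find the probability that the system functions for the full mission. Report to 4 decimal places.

0.9483

Parallel (pitch motor and limit switch): 1 − (1 − 0.952400)(1 − 0.750100) = 0.988105
Parallel (battery backup unit and pitch drive inverter): 1 − (1 − 0.747200)(1 − 0.879300) = 0.969487
Parallel (slip-ring assembly and blade encoder): 1 − (1 − 0.892200)(1 − 0.906600) = 0.989931
Series ([0.988105], [0.969487], and [0.989931]): 0.988105 × 0.969487 × 0.989931 = 0.9483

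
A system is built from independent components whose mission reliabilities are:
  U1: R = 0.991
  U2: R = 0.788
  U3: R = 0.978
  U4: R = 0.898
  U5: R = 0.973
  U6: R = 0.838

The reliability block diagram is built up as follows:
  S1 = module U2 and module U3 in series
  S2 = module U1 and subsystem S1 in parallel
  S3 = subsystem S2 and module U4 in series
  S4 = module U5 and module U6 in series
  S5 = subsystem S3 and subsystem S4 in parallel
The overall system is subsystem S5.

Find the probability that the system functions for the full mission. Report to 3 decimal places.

0.981

Series (U2 and U3): 0.78800 × 0.97800 = 0.77066
Parallel (U1 and [0.77066]): 1 − (1 − 0.99100)(1 − 0.77066) = 0.99794
Series ([0.99794] and U4): 0.99794 × 0.89800 = 0.89615
Series (U5 and U6): 0.97300 × 0.83800 = 0.81537
Parallel ([0.89615] and [0.81537]): 1 − (1 − 0.89615)(1 − 0.81537) = 0.981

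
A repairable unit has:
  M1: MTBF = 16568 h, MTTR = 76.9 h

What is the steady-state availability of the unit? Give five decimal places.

0.99538

A(M1) = MTBF/(MTBF+MTTR) = 16568/(16568+76.9) = 0.99538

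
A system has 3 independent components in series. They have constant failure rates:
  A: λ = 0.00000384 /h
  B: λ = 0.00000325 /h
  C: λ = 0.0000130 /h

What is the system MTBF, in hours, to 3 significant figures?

Series of exponential components: λ_sys = Σ λ_i
λ_sys = 0.00000384 + 0.00000325 + 0.0000130 = 2.0090e-05 /h
MTBF = 1 / λ_sys = 49800 h

49800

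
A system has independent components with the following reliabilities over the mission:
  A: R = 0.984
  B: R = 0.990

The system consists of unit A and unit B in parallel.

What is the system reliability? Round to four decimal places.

0.9998

Parallel (A and B): 1 − (1 − 0.984000)(1 − 0.990000) = 0.9998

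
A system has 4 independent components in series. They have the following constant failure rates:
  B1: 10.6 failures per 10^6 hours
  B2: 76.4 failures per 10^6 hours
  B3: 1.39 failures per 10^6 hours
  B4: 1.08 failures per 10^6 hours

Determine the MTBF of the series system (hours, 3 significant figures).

Series of exponential components: λ_sys = Σ λ_i
λ_sys = 0.0000106 + 0.0000764 + 0.00000139 + 0.00000108 = 8.9470e-05 /h
MTBF = 1 / λ_sys = 11200 h

11200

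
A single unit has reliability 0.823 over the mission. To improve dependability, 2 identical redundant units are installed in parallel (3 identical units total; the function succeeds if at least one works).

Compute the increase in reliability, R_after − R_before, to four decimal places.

R_before = 0.823
R_after = 1 − (1 − 0.823)^3 = 0.9945
ΔR = 0.9945 − 0.823 = 0.1715

0.1715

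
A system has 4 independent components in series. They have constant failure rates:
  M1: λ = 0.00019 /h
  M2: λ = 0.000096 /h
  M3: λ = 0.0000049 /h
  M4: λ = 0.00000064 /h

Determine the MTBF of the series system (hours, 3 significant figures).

Series of exponential components: λ_sys = Σ λ_i
λ_sys = 0.00019 + 0.000096 + 0.0000049 + 0.00000064 = 2.9154e-04 /h
MTBF = 1 / λ_sys = 3430 h

3430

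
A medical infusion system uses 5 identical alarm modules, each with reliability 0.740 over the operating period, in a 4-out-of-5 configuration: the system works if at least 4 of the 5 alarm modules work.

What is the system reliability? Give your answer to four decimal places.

0.6117

R = Σ_{i=4}^{5} C(5,i) p^i (1−p)^{5−i} with p = 0.740
C(5,4)·0.740^4·0.260^1 = 0.389825
C(5,5)·0.740^5·0.260^0 = 0.221901
Sum = 0.6117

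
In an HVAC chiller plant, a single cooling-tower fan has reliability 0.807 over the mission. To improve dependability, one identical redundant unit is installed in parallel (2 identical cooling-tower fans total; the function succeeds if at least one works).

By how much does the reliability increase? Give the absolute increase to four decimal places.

R_before = 0.807
R_after = 1 − (1 − 0.807)^2 = 0.9628
ΔR = 0.9628 − 0.807 = 0.1558

0.1558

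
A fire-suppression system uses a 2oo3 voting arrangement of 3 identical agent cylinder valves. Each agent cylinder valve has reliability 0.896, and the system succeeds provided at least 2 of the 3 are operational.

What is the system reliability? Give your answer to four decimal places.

0.9698

R = Σ_{i=2}^{3} C(3,i) p^i (1−p)^{3−i} with p = 0.896
C(3,2)·0.896^2·0.104^1 = 0.250479
C(3,3)·0.896^3·0.104^0 = 0.719323
Sum = 0.9698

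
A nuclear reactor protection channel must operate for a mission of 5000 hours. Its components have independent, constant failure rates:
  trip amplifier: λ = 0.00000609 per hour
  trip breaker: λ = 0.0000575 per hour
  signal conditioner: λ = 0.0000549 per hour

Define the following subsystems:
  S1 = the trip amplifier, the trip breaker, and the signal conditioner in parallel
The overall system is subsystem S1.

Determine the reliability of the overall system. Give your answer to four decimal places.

R(trip amplifier) = exp(−0.00000609 × 5000) = 0.970009
R(trip breaker) = exp(−0.0000575 × 5000) = 0.750137
R(signal conditioner) = exp(−0.0000549 × 5000) = 0.759952
Parallel (trip amplifier, trip breaker, and signal conditioner): 1 − (1 − 0.970009)(1 − 0.750137)(1 − 0.759952) = 0.9982

0.9982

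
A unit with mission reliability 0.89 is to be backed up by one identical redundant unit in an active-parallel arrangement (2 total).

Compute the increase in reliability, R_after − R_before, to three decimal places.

R_before = 0.89
R_after = 1 − (1 − 0.89)^2 = 0.988
ΔR = 0.988 − 0.89 = 0.098

0.098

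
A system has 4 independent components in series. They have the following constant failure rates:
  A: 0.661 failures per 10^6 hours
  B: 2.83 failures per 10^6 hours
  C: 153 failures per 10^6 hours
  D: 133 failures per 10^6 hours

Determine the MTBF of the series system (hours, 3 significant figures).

3450

Series of exponential components: λ_sys = Σ λ_i
λ_sys = 0.000000661 + 0.00000283 + 0.000153 + 0.000133 = 2.8949e-04 /h
MTBF = 1 / λ_sys = 3450 h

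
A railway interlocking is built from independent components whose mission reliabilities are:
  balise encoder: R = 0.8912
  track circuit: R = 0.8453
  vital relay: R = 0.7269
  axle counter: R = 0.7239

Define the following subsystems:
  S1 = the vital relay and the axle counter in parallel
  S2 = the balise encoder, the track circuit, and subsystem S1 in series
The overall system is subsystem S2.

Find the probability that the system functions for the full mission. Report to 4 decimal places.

Parallel (vital relay and axle counter): 1 − (1 − 0.726900)(1 − 0.723900) = 0.924597
Series (balise encoder, track circuit, and [0.924597]): 0.891200 × 0.845300 × 0.924597 = 0.6965

0.6965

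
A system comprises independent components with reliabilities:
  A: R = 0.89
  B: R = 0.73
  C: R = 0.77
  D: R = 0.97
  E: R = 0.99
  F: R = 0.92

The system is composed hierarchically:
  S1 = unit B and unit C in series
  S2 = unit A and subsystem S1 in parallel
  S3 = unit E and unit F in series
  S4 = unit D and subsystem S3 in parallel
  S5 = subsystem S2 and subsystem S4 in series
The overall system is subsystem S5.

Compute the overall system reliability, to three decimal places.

0.949

Series (B and C): 0.73000 × 0.77000 = 0.56210
Parallel (A and [0.56210]): 1 − (1 − 0.89000)(1 − 0.56210) = 0.95183
Series (E and F): 0.99000 × 0.92000 = 0.91080
Parallel (D and [0.91080]): 1 − (1 − 0.97000)(1 − 0.91080) = 0.99732
Series ([0.95183] and [0.99732]): 0.95183 × 0.99732 = 0.949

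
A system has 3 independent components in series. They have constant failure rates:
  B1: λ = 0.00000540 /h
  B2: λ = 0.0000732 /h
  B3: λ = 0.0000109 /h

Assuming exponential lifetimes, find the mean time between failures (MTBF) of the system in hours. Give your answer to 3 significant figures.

11200

Series of exponential components: λ_sys = Σ λ_i
λ_sys = 0.00000540 + 0.0000732 + 0.0000109 = 8.9500e-05 /h
MTBF = 1 / λ_sys = 11200 h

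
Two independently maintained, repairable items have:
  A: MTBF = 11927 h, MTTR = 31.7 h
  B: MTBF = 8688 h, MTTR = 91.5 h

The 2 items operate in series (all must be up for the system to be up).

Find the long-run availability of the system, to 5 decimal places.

A(A) = MTBF/(MTBF+MTTR) = 11927/(11927+31.7) = 0.997349
A(B) = MTBF/(MTBF+MTTR) = 8688/(8688+91.5) = 0.989578
Series availability: 0.997349 × 0.989578 = 0.98695

0.98695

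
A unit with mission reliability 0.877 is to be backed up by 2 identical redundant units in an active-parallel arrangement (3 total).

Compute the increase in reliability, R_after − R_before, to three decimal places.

0.121

R_before = 0.877
R_after = 1 − (1 − 0.877)^3 = 0.998
ΔR = 0.998 − 0.877 = 0.121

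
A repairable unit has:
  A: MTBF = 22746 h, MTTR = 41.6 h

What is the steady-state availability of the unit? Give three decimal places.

0.998

A(A) = MTBF/(MTBF+MTTR) = 22746/(22746+41.6) = 0.998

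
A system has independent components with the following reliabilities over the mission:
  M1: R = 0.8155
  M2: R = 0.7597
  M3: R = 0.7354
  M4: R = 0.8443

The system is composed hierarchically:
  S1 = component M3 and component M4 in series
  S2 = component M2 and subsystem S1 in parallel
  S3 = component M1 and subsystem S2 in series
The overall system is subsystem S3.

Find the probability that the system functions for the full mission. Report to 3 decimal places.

0.741

Series (M3 and M4): 0.73540 × 0.84430 = 0.62090
Parallel (M2 and [0.62090]): 1 − (1 − 0.75970)(1 − 0.62090) = 0.90890
Series (M1 and [0.90890]): 0.81550 × 0.90890 = 0.741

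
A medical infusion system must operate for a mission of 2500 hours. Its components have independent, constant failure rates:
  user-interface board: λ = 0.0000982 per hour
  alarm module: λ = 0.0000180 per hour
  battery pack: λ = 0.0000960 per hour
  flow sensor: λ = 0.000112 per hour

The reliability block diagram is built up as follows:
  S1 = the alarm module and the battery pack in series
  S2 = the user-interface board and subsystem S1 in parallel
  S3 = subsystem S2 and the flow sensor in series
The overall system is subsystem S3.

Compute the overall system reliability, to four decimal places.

0.7150

R(user-interface board) = exp(−0.0000982 × 2500) = 0.782313
R(alarm module) = exp(−0.0000180 × 2500) = 0.955997
R(battery pack) = exp(−0.0000960 × 2500) = 0.786628
R(flow sensor) = exp(−0.000112 × 2500) = 0.755784
Series (alarm module and battery pack): 0.955997 × 0.786628 = 0.752014
Parallel (user-interface board and [0.752014]): 1 − (1 − 0.782313)(1 − 0.752014) = 0.946017
Series ([0.946017] and flow sensor): 0.946017 × 0.755784 = 0.7150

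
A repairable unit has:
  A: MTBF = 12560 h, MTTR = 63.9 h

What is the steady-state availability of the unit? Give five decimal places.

A(A) = MTBF/(MTBF+MTTR) = 12560/(12560+63.9) = 0.99494

0.99494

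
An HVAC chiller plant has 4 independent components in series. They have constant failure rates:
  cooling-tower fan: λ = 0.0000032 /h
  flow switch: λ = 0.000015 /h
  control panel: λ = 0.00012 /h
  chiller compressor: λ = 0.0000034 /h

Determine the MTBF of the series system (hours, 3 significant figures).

7060

Series of exponential components: λ_sys = Σ λ_i
λ_sys = 0.0000032 + 0.000015 + 0.00012 + 0.0000034 = 1.4160e-04 /h
MTBF = 1 / λ_sys = 7060 h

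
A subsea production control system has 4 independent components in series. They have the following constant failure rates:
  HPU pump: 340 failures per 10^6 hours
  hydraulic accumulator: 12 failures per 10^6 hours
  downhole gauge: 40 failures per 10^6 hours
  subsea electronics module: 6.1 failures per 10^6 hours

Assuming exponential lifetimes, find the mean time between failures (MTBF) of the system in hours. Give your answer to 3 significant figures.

Series of exponential components: λ_sys = Σ λ_i
λ_sys = 0.00034 + 0.000012 + 0.000040 + 0.0000061 = 3.9810e-04 /h
MTBF = 1 / λ_sys = 2510 h

2510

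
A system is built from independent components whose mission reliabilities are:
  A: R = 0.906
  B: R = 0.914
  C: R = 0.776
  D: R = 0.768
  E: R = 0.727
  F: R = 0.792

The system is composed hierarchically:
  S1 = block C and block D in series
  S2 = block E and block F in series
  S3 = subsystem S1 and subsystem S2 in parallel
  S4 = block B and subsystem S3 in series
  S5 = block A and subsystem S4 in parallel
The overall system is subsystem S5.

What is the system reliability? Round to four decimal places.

0.9772

Series (C and D): 0.776000 × 0.768000 = 0.595968
Series (E and F): 0.727000 × 0.792000 = 0.575784
Parallel ([0.595968] and [0.575784]): 1 − (1 − 0.595968)(1 − 0.575784) = 0.828603
Series (B and [0.828603]): 0.914000 × 0.828603 = 0.757343
Parallel (A and [0.757343]): 1 − (1 − 0.906000)(1 − 0.757343) = 0.9772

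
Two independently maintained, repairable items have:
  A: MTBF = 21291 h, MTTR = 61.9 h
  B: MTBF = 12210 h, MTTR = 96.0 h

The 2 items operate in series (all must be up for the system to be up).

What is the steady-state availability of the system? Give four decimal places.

0.9893

A(A) = MTBF/(MTBF+MTTR) = 21291/(21291+61.9) = 0.997101
A(B) = MTBF/(MTBF+MTTR) = 12210/(12210+96.0) = 0.992199
Series availability: 0.997101 × 0.992199 = 0.9893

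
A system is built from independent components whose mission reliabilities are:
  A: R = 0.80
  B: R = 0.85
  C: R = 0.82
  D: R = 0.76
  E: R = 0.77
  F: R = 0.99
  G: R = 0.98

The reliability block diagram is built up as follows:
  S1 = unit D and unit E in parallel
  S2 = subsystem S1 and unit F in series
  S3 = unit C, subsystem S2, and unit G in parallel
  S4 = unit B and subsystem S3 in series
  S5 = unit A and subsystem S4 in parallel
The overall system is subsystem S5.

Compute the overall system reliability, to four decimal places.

0.9700

Parallel (D and E): 1 − (1 − 0.760000)(1 − 0.770000) = 0.944800
Series ([0.944800] and F): 0.944800 × 0.990000 = 0.935352
Parallel (C, [0.935352], and G): 1 − (1 − 0.820000)(1 − 0.935352)(1 − 0.980000) = 0.999767
Series (B and [0.999767]): 0.850000 × 0.999767 = 0.849802
Parallel (A and [0.849802]): 1 − (1 − 0.800000)(1 − 0.849802) = 0.9700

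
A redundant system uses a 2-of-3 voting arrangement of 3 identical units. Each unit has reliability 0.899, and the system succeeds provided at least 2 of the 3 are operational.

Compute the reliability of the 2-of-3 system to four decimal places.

R = Σ_{i=2}^{3} C(3,i) p^i (1−p)^{3−i} with p = 0.899
C(3,2)·0.899^2·0.101^1 = 0.244885
C(3,3)·0.899^3·0.101^0 = 0.726573
Sum = 0.9715

0.9715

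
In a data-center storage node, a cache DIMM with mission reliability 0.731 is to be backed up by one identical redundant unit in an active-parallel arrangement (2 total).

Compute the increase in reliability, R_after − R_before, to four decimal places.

R_before = 0.731
R_after = 1 − (1 − 0.731)^2 = 0.9276
ΔR = 0.9276 − 0.731 = 0.1966

0.1966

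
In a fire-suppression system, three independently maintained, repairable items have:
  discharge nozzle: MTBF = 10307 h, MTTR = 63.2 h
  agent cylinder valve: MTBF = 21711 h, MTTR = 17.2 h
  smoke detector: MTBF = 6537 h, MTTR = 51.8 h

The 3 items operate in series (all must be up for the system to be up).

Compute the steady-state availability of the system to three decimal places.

0.985

A(discharge nozzle) = MTBF/(MTBF+MTTR) = 10307/(10307+63.2) = 0.993906
A(agent cylinder valve) = MTBF/(MTBF+MTTR) = 21711/(21711+17.2) = 0.999208
A(smoke detector) = MTBF/(MTBF+MTTR) = 6537/(6537+51.8) = 0.992138
Series availability: 0.993906 × 0.999208 × 0.992138 = 0.985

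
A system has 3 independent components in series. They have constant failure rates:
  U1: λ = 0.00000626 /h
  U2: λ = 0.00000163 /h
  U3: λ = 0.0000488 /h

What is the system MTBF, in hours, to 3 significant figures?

Series of exponential components: λ_sys = Σ λ_i
λ_sys = 0.00000626 + 0.00000163 + 0.0000488 = 5.6690e-05 /h
MTBF = 1 / λ_sys = 17600 h

17600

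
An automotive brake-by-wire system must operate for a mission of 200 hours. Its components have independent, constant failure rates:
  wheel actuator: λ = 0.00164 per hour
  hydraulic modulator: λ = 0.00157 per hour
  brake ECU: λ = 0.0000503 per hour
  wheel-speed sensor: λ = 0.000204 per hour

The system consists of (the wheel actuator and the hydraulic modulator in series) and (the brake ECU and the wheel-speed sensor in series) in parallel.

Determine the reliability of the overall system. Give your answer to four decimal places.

R(wheel actuator) = exp(−0.00164 × 200) = 0.720363
R(hydraulic modulator) = exp(−0.00157 × 200) = 0.730519
R(brake ECU) = exp(−0.0000503 × 200) = 0.989990
R(wheel-speed sensor) = exp(−0.000204 × 200) = 0.960021
Series (wheel actuator and hydraulic modulator): 0.720363 × 0.730519 = 0.526239
Series (brake ECU and wheel-speed sensor): 0.989990 × 0.960021 = 0.950411
Parallel ([0.526239] and [0.950411]): 1 − (1 − 0.526239)(1 − 0.950411) = 0.9765

0.9765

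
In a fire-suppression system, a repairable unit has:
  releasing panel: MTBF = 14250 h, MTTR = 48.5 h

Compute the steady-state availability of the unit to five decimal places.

0.99661

A(releasing panel) = MTBF/(MTBF+MTTR) = 14250/(14250+48.5) = 0.99661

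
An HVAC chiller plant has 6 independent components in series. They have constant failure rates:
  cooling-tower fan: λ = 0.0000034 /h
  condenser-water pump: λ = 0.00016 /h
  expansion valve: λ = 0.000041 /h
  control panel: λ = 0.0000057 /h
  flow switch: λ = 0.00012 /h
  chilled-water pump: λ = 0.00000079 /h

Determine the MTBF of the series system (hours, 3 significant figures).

Series of exponential components: λ_sys = Σ λ_i
λ_sys = 0.0000034 + 0.00016 + 0.000041 + 0.0000057 + 0.00012 + 0.00000079 = 3.3089e-04 /h
MTBF = 1 / λ_sys = 3020 h

3020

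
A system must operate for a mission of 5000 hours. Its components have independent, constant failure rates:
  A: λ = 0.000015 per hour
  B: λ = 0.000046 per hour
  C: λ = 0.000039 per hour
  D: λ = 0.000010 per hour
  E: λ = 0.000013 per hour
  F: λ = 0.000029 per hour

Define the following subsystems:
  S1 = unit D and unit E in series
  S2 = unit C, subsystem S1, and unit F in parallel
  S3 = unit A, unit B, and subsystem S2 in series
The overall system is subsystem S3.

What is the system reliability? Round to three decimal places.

0.735

R(A) = exp(−0.000015 × 5000) = 0.92774
R(B) = exp(−0.000046 × 5000) = 0.79453
R(C) = exp(−0.000039 × 5000) = 0.82283
R(D) = exp(−0.000010 × 5000) = 0.95123
R(E) = exp(−0.000013 × 5000) = 0.93707
R(F) = exp(−0.000029 × 5000) = 0.86502
Series (D and E): 0.95123 × 0.93707 = 0.89137
Parallel (C, [0.89137], and F): 1 − (1 − 0.82283)(1 − 0.89137)(1 − 0.86502) = 0.99740
Series (A, B, and [0.99740]): 0.92774 × 0.79453 × 0.99740 = 0.735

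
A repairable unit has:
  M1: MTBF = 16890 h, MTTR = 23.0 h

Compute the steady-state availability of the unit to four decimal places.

0.9986

A(M1) = MTBF/(MTBF+MTTR) = 16890/(16890+23.0) = 0.9986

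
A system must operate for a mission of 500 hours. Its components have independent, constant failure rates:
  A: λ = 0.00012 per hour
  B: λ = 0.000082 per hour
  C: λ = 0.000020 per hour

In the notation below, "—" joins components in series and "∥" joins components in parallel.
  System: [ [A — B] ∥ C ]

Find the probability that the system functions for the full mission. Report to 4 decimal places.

R(A) = exp(−0.00012 × 500) = 0.941765
R(B) = exp(−0.000082 × 500) = 0.959829
R(C) = exp(−0.000020 × 500) = 0.990050
Series (A and B): 0.941765 × 0.959829 = 0.903933
Parallel ([0.903933] and C): 1 − (1 − 0.903933)(1 − 0.990050) = 0.9990

0.9990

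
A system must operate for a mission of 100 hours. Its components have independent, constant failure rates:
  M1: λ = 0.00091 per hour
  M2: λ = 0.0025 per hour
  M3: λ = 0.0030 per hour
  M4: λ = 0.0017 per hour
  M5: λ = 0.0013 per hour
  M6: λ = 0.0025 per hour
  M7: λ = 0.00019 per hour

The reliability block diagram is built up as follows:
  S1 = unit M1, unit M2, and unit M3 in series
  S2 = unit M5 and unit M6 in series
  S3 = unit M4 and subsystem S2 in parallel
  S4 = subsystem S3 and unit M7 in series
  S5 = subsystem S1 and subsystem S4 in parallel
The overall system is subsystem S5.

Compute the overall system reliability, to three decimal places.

0.968

R(M1) = exp(−0.00091 × 100) = 0.91302
R(M2) = exp(−0.0025 × 100) = 0.77880
R(M3) = exp(−0.0030 × 100) = 0.74082
R(M4) = exp(−0.0017 × 100) = 0.84366
R(M5) = exp(−0.0013 × 100) = 0.87810
R(M6) = exp(−0.0025 × 100) = 0.77880
R(M7) = exp(−0.00019 × 100) = 0.98118
Series (M1, M2, and M3): 0.91302 × 0.77880 × 0.74082 = 0.52677
Series (M5 and M6): 0.87810 × 0.77880 = 0.68386
Parallel (M4 and [0.68386]): 1 − (1 − 0.84366)(1 − 0.68386) = 0.95057
Series ([0.95057] and M7): 0.95057 × 0.98118 = 0.93268
Parallel ([0.52677] and [0.93268]): 1 − (1 − 0.52677)(1 − 0.93268) = 0.968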